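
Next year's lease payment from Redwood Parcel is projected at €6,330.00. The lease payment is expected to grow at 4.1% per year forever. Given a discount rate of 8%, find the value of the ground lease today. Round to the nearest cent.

Growing perpetuity: P = D₁ / (r − g) = €6,330.0000 / (0.08 − 0.041) = €162,307.69

€162307.69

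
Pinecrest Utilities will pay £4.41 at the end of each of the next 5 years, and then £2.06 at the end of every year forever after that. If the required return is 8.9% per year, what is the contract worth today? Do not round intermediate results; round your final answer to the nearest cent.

£32.31

PV of 5-year annuity: £4.41 × [1 − (1+0.089)^−5] / 0.089 = 17.19796
Perpetuity value at year 5: £2.06 / 0.089 = 23.14607
PV of perpetuity: 23.14607 / (1+0.089)^5 = 15.11255
Total PV = 17.19796 + 15.11255 = 32.31051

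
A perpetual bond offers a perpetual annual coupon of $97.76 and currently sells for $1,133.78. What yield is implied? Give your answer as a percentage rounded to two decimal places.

P = C/r ⇒ r = C/P = $97.76/$1,133.78 = 0.086225

8.62%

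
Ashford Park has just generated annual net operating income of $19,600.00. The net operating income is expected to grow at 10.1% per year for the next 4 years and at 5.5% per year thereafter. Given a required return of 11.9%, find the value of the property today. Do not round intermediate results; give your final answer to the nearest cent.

$378098.62

D_1 = 21579.60000
D_2 = 23759.13960
D_3 = 26158.81270
D_4 = 28800.85278
Terminal value at year 4: TV = D_4×(1+g_2)/(r−g_2) = 30384.89969/0.064 = 474764.05758
P_0 = D_1/(1+r)^1 + D_2/(1+r)^2 + D_3/(1+r)^3 + D_4/(1+r)^4 + TV/(1+r)^4
    = 19284.71850 + 18974.50855 + 18669.28857 + 18368.97830 + 302801.12668 = 378098.62060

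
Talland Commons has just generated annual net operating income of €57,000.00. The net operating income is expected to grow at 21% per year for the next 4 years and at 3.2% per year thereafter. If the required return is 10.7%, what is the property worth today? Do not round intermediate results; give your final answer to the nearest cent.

€1405755.74

D_1 = 68970.00000
D_2 = 83453.70000
D_3 = 100978.97700
D_4 = 122184.56217
Terminal value at year 4: TV = D_4×(1+g_2)/(r−g_2) = 126094.46816/0.075 = 1681259.57546
P_0 = D_1/(1+r)^1 + D_2/(1+r)^2 + D_3/(1+r)^3 + D_4/(1+r)^4 + TV/(1+r)^4
    = 62303.52304 + 68100.50847 + 74436.87014 + 81362.79392 + 1119552.04433 = 1405755.73990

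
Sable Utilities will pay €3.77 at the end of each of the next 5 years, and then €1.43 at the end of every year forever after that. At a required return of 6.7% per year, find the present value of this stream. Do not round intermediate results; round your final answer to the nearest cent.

€31.02

PV of 5-year annuity: €3.77 × [1 − (1+0.067)^−5] / 0.067 = 15.58271
Perpetuity value at year 5: €1.43 / 0.067 = 21.34328
PV of perpetuity: 21.34328 / (1+0.067)^5 = 15.43260
Total PV = 15.58271 + 15.43260 = 31.01531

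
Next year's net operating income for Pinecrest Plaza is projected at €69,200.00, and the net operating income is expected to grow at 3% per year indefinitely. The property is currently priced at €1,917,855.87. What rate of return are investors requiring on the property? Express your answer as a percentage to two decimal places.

6.61%

P = D₁/(r − g) ⇒ r = D₁/P + g = €69,200.0000/€1,917,855.87 + 0.03 = 0.036082 + 0.03 = 0.066082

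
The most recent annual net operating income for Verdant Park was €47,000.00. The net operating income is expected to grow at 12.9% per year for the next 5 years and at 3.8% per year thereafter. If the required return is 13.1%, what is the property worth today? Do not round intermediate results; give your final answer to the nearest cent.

D_1 = 53063.00000
D_2 = 59908.12700
D_3 = 67636.27538
D_4 = 76361.35491
D_5 = 86211.96969
Terminal value at year 5: TV = D_5×(1+g_2)/(r−g_2) = 89488.02454/0.093 = 962236.82300
P_0 = D_1/(1+r)^1 + D_2/(1+r)^2 + D_3/(1+r)^3 + D_4/(1+r)^4 + D_5/(1+r)^5 + TV/(1+r)^5
    = 46916.88771 + 46833.92239 + 46751.10378 + 46668.43163 + 46585.90567 + 519958.81809 = 753715.06927

€753715.07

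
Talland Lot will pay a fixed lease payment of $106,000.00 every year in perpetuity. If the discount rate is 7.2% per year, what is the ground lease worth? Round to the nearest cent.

$1472222.22

Level perpetuity: PV = C / r = $106,000.00 / 0.072 = $1,472,222.22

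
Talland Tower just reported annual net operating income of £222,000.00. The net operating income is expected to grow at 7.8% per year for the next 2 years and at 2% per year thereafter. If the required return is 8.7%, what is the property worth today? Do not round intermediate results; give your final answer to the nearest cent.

D_1 = 239316.00000
D_2 = 257982.64800
Terminal value at year 2: TV = D_2×(1+g_2)/(r−g_2) = 263142.30096/0.067 = 3927497.02925
P_0 = D_1/(1+r)^1 + D_2/(1+r)^2 + TV/(1+r)^2
    = 220161.91352 + 218339.04579 + 3323967.56284 = 3762468.52215

£3762468.52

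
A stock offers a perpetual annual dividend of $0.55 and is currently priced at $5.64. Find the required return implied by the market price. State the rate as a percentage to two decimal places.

9.75%

P = C/r ⇒ r = C/P = $0.55/$5.64 = 0.097518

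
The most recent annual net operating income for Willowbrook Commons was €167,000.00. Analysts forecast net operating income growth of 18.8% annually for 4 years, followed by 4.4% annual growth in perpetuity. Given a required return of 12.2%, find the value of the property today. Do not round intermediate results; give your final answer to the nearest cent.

D_1 = 198396.00000
D_2 = 235694.44800
D_3 = 280005.00422
D_4 = 332645.94502
Terminal value at year 4: TV = D_4×(1+g_2)/(r−g_2) = 347282.36660/0.078 = 4452338.03332
P_0 = D_1/(1+r)^1 + D_2/(1+r)^2 + D_3/(1+r)^3 + D_4/(1+r)^4 + TV/(1+r)^4
    = 176823.52941 + 187224.91349 + 198238.14370 + 209899.21098 + 2809420.20846 = 3581606.00604

€3581606.01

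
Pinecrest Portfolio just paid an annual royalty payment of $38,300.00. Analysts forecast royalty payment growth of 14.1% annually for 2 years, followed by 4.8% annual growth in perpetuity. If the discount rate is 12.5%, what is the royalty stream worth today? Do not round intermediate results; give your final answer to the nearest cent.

D_1 = 43700.30000
D_2 = 49862.04230
Terminal value at year 2: TV = D_2×(1+g_2)/(r−g_2) = 52255.42033/0.077 = 678641.82247
P_0 = D_1/(1+r)^1 + D_2/(1+r)^2 + TV/(1+r)^2
    = 38844.71111 + 39397.16922 + 536210.82269 = 614452.70303

$614452.70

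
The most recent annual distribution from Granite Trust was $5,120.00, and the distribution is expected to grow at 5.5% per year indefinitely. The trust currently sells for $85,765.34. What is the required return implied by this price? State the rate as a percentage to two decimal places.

D₁ = $5,120.00 × 1.055 = $5,401.6000
P = D₁/(r − g) ⇒ r = D₁/P + g = $5,401.6000/$85,765.34 + 0.055 = 0.062981 + 0.055 = 0.117981

11.80%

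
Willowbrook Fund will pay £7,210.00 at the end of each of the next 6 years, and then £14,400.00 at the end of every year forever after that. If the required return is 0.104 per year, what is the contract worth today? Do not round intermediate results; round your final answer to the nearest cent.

PV of 6-year annuity: £7,210.00 × [1 − (1+0.104)^−6] / 0.104 = 31036.73628
Perpetuity value at year 6: £14,400.00 / 0.104 = 138461.53846
PV of perpetuity: 138461.53846 / (1+0.104)^6 = 76474.15949
Total PV = 31036.73628 + 76474.15949 = 107510.89577

£107510.90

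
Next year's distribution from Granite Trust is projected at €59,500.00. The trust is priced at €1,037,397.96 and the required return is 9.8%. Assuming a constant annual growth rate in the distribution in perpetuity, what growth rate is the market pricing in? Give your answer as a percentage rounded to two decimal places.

4.06%

P = D₁/(r−g) ⇒ g = r − D₁/P = 0.098 − €59,500.00/€1,037,397.96 = 0.040645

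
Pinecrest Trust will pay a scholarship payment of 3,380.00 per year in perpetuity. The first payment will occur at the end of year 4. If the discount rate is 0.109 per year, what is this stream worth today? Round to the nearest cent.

22735.03

Value at end of year 3: C / r = 3,380.00 / 0.109 = 31,009.1743
Discount to today: PV = 31,009.1743 / (1 + 0.109)^3 = 31,009.1743 / 1.363938 = 22,735.03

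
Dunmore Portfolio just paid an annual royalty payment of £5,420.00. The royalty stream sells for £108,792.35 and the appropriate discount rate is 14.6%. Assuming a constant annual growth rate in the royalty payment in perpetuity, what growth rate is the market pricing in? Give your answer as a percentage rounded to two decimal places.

9.16%

P = D₀(1+g)/(r−g) ⇒ P(r−g) = D₀(1+g) ⇒ g(P+D₀) = P·r − D₀
g = (P·r − D₀)/(P + D₀) = (£108,792.35×0.146 − £5,420.00) / (£108,792.35 + £5,420.00) = 0.091616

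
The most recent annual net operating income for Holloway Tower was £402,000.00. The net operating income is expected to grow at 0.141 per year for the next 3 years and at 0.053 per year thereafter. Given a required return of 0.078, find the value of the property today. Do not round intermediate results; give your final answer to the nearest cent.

£21430284.38

D_1 = 458682.00000
D_2 = 523356.16200
D_3 = 597149.38084
Terminal value at year 3: TV = D_3×(1+g_2)/(r−g_2) = 628798.29803/0.025 = 25151931.92107
P_0 = D_1/(1+r)^1 + D_2/(1+r)^2 + D_3/(1+r)^3 + TV/(1+r)^3
    = 425493.50649 + 450360.01012 + 476679.75097 + 20077751.11089 = 21430284.37848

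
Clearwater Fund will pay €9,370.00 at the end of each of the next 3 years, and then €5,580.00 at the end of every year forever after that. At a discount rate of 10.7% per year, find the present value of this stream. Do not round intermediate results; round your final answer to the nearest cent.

PV of 3-year annuity: €9,370.00 × [1 − (1+0.107)^−3] / 0.107 = 23017.61067
Perpetuity value at year 3: €5,580.00 / 0.107 = 52149.53271
PV of perpetuity: 52149.53271 / (1+0.107)^3 = 38442.14023
Total PV = 23017.61067 + 38442.14023 = 61459.75090

€61459.75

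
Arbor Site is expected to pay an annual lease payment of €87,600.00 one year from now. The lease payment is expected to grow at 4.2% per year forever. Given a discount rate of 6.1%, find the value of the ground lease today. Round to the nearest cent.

€4610526.32

Growing perpetuity: P = D₁ / (r − g) = €87,600.0000 / (0.061 − 0.042) = €4,610,526.32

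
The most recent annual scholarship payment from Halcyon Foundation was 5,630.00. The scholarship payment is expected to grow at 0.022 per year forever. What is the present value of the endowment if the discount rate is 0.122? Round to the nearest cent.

57538.60

D₁ = D₀ × (1 + g) = 5,630.00 × 1.022 = 5,753.8600
Growing perpetuity: P = D₁ / (r − g) = 5,753.8600 / (0.122 − 0.022) = 57,538.60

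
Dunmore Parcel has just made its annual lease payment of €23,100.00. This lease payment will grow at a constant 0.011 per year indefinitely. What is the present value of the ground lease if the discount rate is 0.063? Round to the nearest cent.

D₁ = D₀ × (1 + g) = €23,100.00 × 1.011 = €23,354.1000
Growing perpetuity: P = D₁ / (r − g) = €23,354.1000 / (0.063 − 0.011) = €449,117.31

€449117.31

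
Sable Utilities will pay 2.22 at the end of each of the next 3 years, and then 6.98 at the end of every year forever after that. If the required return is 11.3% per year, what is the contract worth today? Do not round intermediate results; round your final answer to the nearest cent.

50.20

PV of 3-year annuity: 2.22 × [1 − (1+0.113)^−3] / 0.113 = 5.39687
Perpetuity value at year 3: 6.98 / 0.113 = 61.76991
PV of perpetuity: 61.76991 / (1+0.113)^3 = 44.80139
Total PV = 5.39687 + 44.80139 = 50.19825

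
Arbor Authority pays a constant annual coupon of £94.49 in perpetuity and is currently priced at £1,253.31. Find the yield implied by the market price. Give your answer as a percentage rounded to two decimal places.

P = C/r ⇒ r = C/P = £94.49/£1,253.31 = 0.075392

7.54%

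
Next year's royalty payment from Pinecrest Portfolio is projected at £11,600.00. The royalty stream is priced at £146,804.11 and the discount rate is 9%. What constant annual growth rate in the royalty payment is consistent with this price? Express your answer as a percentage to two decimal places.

1.10%

P = D₁/(r−g) ⇒ g = r − D₁/P = 0.09 − £11,600.00/£146,804.11 = 0.010983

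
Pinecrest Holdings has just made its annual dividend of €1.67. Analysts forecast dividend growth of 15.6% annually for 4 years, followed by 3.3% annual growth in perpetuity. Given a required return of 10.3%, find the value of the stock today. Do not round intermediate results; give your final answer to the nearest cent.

€37.26

D_1 = 1.93052
D_2 = 2.23168
D_3 = 2.57982
D_4 = 2.98228
Terminal value at year 4: TV = D_4×(1+g_2)/(r−g_2) = 3.08069/0.07 = 44.00987
P_0 = D_1/(1+r)^1 + D_2/(1+r)^2 + D_3/(1+r)^3 + D_4/(1+r)^4 + TV/(1+r)^4
    = 1.75024 + 1.83435 + 1.92249 + 2.01486 + 29.73364 = 37.25558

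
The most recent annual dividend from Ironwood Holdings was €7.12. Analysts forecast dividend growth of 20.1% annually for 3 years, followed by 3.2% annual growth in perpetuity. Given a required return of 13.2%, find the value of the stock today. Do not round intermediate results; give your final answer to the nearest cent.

€111.82

D_1 = 8.55112
D_2 = 10.26990
D_3 = 12.33414
Terminal value at year 3: TV = D_3×(1+g_2)/(r−g_2) = 12.72884/0.1 = 127.28837
P_0 = D_1/(1+r)^1 + D_2/(1+r)^2 + D_3/(1+r)^3 + TV/(1+r)^3
    = 7.55399 + 8.01444 + 8.50295 + 87.75047 = 111.82185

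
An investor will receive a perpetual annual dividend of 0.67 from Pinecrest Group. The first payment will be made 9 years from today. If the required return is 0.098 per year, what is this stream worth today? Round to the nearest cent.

3.24

Value at end of year 8: C / r = 0.67 / 0.098 = 6.8367
Discount to today: PV = 6.8367 / (1 + 0.098)^8 = 6.8367 / 2.112607 = 3.24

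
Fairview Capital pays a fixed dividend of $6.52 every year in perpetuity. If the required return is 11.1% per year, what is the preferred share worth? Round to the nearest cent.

Level perpetuity: PV = C / r = $6.52 / 0.111 = $58.74

$58.74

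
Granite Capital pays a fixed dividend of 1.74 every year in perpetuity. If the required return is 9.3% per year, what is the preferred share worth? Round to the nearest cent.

18.71

Level perpetuity: PV = C / r = 1.74 / 0.093 = 18.71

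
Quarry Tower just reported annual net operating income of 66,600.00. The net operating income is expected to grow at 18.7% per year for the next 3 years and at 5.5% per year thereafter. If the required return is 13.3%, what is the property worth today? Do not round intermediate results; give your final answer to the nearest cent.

D_1 = 79054.20000
D_2 = 93837.33540
D_3 = 111384.91712
Terminal value at year 3: TV = D_3×(1+g_2)/(r−g_2) = 117511.08756/0.078 = 1506552.40463
P_0 = D_1/(1+r)^1 + D_2/(1+r)^2 + D_3/(1+r)^3 + TV/(1+r)^3
    = 69774.22771 + 73099.74254 + 76583.75498 + 1035844.37827 = 1255302.10350

1255302.10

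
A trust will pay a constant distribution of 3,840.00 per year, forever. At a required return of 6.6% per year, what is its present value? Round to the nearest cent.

58181.82

Level perpetuity: PV = C / r = 3,840.00 / 0.066 = 58,181.82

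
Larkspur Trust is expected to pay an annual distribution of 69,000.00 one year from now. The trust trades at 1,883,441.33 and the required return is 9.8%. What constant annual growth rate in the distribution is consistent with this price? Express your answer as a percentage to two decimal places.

6.14%

P = D₁/(r−g) ⇒ g = r − D₁/P = 0.098 − 69,000.00/1,883,441.33 = 0.061365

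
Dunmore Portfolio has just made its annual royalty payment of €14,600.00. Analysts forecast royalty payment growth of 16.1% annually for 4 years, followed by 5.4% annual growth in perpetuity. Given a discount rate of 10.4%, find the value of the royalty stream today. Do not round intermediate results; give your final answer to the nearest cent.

D_1 = 16950.60000
D_2 = 19679.64660
D_3 = 22848.06970
D_4 = 26526.60892
Terminal value at year 4: TV = D_4×(1+g_2)/(r−g_2) = 27959.04581/0.05 = 559180.91613
P_0 = D_1/(1+r)^1 + D_2/(1+r)^2 + D_3/(1+r)^3 + D_4/(1+r)^4 + TV/(1+r)^4
    = 15353.80435 + 16146.52794 + 16980.18020 + 17856.87429 + 376422.90995 = 442760.29673

€442760.30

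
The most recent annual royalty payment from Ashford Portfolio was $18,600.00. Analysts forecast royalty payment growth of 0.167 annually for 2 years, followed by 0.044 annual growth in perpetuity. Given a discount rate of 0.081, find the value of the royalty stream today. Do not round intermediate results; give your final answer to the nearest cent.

$653405.63

D_1 = 21706.20000
D_2 = 25331.13540
Terminal value at year 2: TV = D_2×(1+g_2)/(r−g_2) = 26445.70536/0.037 = 714748.79345
P_0 = D_1/(1+r)^1 + D_2/(1+r)^2 + TV/(1+r)^2
    = 20079.74098 + 21677.20419 + 611648.68026 = 653405.62542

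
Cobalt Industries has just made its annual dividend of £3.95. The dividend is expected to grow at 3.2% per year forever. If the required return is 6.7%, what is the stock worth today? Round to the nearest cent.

£116.47

D₁ = D₀ × (1 + g) = £3.95 × 1.032 = £4.0764
Growing perpetuity: P = D₁ / (r − g) = £4.0764 / (0.067 − 0.032) = £116.47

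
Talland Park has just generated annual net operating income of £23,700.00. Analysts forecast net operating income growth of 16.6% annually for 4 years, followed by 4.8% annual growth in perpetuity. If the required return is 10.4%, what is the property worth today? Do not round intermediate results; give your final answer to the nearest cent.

£660751.94

D_1 = 27634.20000
D_2 = 32221.47720
D_3 = 37570.24242
D_4 = 43806.90266
Terminal value at year 4: TV = D_4×(1+g_2)/(r−g_2) = 45909.63398/0.056 = 819814.89256
P_0 = D_1/(1+r)^1 + D_2/(1+r)^2 + D_3/(1+r)^3 + D_4/(1+r)^4 + TV/(1+r)^4
    = 25030.97826 + 26436.70349 + 27921.37343 + 29489.42158 + 551873.46095 = 660751.93770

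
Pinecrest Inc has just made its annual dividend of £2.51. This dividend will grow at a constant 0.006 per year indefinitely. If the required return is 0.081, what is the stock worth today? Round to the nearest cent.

£33.67

D₁ = D₀ × (1 + g) = £2.51 × 1.006 = £2.5251
Growing perpetuity: P = D₁ / (r − g) = £2.5251 / (0.081 − 0.006) = £33.67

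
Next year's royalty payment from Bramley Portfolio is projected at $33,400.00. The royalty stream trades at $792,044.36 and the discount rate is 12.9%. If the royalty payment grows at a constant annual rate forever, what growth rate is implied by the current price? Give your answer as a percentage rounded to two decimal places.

8.68%

P = D₁/(r−g) ⇒ g = r − D₁/P = 0.129 − $33,400.00/$792,044.36 = 0.086831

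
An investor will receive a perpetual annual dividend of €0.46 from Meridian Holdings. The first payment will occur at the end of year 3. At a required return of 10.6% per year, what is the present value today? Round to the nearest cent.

€3.55

Value at end of year 2: C / r = €0.46 / 0.106 = €4.3396
Discount to today: PV = €4.3396 / (1 + 0.106)^2 = €4.3396 / 1.223236 = €3.55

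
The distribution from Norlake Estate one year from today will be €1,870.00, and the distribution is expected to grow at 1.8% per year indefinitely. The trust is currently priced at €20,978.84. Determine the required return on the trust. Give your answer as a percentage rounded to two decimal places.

10.71%

P = D₁/(r − g) ⇒ r = D₁/P + g = €1,870.0000/€20,978.84 + 0.018 = 0.089137 + 0.018 = 0.107137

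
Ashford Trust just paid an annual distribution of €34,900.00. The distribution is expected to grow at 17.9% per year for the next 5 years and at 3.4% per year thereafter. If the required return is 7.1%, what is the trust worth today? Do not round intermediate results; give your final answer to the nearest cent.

€1811707.70

D_1 = 41147.10000
D_2 = 48512.43090
D_3 = 57196.15603
D_4 = 67434.26796
D_5 = 79505.00193
Terminal value at year 5: TV = D_5×(1+g_2)/(r−g_2) = 82208.17199/0.037 = 2221842.48625
P_0 = D_1/(1+r)^1 + D_2/(1+r)^2 + D_3/(1+r)^3 + D_4/(1+r)^4 + D_5/(1+r)^5 + TV/(1+r)^5
    = 38419.32773 + 42293.54565 + 46558.44101 + 51253.40986 + 56421.82093 + 1576761.15797 = 1811707.70316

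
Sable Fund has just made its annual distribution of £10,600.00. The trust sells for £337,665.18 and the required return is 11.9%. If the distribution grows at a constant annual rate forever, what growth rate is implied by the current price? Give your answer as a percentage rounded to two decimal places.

8.49%

P = D₀(1+g)/(r−g) ⇒ P(r−g) = D₀(1+g) ⇒ g(P+D₀) = P·r − D₀
g = (P·r − D₀)/(P + D₀) = (£337,665.18×0.119 − £10,600.00) / (£337,665.18 + £10,600.00) = 0.084941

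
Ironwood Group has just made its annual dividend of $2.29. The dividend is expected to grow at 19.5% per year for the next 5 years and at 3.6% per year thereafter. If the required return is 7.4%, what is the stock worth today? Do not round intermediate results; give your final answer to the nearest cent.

D_1 = 2.73655
D_2 = 3.27018
D_3 = 3.90786
D_4 = 4.66989
D_5 = 5.58052
Terminal value at year 5: TV = D_5×(1+g_2)/(r−g_2) = 5.78142/0.038 = 152.14272
P_0 = D_1/(1+r)^1 + D_2/(1+r)^2 + D_3/(1+r)^3 + D_4/(1+r)^4 + D_5/(1+r)^5 + TV/(1+r)^5
    = 2.54800 + 2.83506 + 3.15447 + 3.50986 + 3.90529 + 106.47061 = 122.42330

$122.42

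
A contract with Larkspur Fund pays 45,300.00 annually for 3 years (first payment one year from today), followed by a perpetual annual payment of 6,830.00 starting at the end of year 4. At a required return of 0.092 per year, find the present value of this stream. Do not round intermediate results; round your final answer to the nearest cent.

PV of 3-year annuity: 45,300.00 × [1 − (1+0.092)^−3] / 0.092 = 114260.15082
Perpetuity value at year 3: 6,830.00 / 0.092 = 74239.13043
PV of perpetuity: 74239.13043 / (1+0.092)^3 = 57011.82734
Total PV = 114260.15082 + 57011.82734 = 171271.97816

171271.98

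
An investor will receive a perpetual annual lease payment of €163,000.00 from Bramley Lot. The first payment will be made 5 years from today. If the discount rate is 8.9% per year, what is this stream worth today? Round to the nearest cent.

Value at end of year 4: C / r = €163,000.00 / 0.089 = €1,831,460.6742
Discount to today: PV = €1,831,460.6742 / (1 + 0.089)^4 = €1,831,460.6742 / 1.406409 = €1,302,225.15

€1302225.15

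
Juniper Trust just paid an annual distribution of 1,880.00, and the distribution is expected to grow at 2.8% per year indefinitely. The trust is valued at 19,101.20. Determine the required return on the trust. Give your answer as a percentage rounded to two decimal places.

12.92%

D₁ = 1,880.00 × 1.028 = 1,932.6400
P = D₁/(r − g) ⇒ r = D₁/P + g = 1,932.6400/19,101.20 + 0.028 = 0.101179 + 0.028 = 0.129179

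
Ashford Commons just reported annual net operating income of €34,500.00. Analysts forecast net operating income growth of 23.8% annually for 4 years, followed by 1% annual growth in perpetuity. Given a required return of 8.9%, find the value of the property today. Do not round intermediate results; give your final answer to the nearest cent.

€928805.78

D_1 = 42711.00000
D_2 = 52876.21800
D_3 = 65460.75788
D_4 = 81040.41826
Terminal value at year 4: TV = D_4×(1+g_2)/(r−g_2) = 81850.82244/0.079 = 1036086.36004
P_0 = D_1/(1+r)^1 + D_2/(1+r)^2 + D_3/(1+r)^3 + D_4/(1+r)^4 + TV/(1+r)^4
    = 39220.38567 + 44586.62761 + 50687.09364 + 57622.24236 + 736689.42767 = 928805.77696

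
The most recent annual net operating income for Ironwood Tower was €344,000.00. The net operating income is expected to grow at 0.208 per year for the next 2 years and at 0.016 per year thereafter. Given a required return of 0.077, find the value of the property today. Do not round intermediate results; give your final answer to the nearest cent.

D_1 = 415552.00000
D_2 = 501986.81600
Terminal value at year 2: TV = D_2×(1+g_2)/(r−g_2) = 510018.60506/0.061 = 8360960.73862
P_0 = D_1/(1+r)^1 + D_2/(1+r)^2 + TV/(1+r)^2
    = 385842.15413 + 432773.74391 + 7208165.96414 = 8026781.86219

€8026781.86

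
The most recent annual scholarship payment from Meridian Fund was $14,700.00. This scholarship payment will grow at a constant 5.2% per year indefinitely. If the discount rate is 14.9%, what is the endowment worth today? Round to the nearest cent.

D₁ = D₀ × (1 + g) = $14,700.00 × 1.052 = $15,464.4000
Growing perpetuity: P = D₁ / (r − g) = $15,464.4000 / (0.149 − 0.052) = $159,426.80

$159426.80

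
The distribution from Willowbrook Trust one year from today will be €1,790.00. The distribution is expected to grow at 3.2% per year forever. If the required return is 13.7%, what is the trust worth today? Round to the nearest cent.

€17047.62

Growing perpetuity: P = D₁ / (r − g) = €1,790.0000 / (0.137 − 0.032) = €17,047.62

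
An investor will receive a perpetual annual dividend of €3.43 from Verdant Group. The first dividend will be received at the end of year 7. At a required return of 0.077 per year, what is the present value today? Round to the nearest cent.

Value at end of year 6: C / r = €3.43 / 0.077 = €44.5455
Discount to today: PV = €44.5455 / (1 + 0.077)^6 = €44.5455 / 1.560609 = €28.54

€28.54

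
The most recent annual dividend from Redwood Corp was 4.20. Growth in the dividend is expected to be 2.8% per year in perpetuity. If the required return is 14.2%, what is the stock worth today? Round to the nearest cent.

D₁ = D₀ × (1 + g) = 4.20 × 1.028 = 4.3176
Growing perpetuity: P = D₁ / (r − g) = 4.3176 / (0.142 − 0.028) = 37.87

37.87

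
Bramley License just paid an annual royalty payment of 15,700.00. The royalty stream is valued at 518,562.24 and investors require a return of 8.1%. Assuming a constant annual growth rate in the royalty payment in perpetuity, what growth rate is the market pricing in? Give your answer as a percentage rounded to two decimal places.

4.92%

P = D₀(1+g)/(r−g) ⇒ P(r−g) = D₀(1+g) ⇒ g(P+D₀) = P·r − D₀
g = (P·r − D₀)/(P + D₀) = (518,562.24×0.081 − 15,700.00) / (518,562.24 + 15,700.00) = 0.049233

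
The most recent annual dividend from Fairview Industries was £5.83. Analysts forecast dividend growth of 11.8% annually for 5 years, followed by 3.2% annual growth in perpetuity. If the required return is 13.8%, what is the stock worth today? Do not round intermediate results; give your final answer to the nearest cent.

£79.59

D_1 = 6.51794
D_2 = 7.28706
D_3 = 8.14693
D_4 = 9.10827
D_5 = 10.18304
Terminal value at year 5: TV = D_5×(1+g_2)/(r−g_2) = 10.50890/0.106 = 99.14057
P_0 = D_1/(1+r)^1 + D_2/(1+r)^2 + D_3/(1+r)^3 + D_4/(1+r)^4 + D_5/(1+r)^5 + TV/(1+r)^5
    = 5.72754 + 5.62688 + 5.52799 + 5.43084 + 5.33539 + 51.94456 = 79.59320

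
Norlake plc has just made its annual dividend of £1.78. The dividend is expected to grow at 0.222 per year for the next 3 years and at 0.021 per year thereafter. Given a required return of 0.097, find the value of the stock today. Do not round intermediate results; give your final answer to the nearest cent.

D_1 = 2.17516
D_2 = 2.65805
D_3 = 3.24813
Terminal value at year 3: TV = D_3×(1+g_2)/(r−g_2) = 3.31634/0.076 = 43.63608
P_0 = D_1/(1+r)^1 + D_2/(1+r)^2 + D_3/(1+r)^3 + TV/(1+r)^3
    = 1.98283 + 2.20876 + 2.46045 + 33.05414 = 39.70618

£39.71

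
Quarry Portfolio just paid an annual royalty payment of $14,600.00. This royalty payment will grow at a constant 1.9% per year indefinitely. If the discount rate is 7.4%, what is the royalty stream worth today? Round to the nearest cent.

$270498.18

D₁ = D₀ × (1 + g) = $14,600.00 × 1.019 = $14,877.4000
Growing perpetuity: P = D₁ / (r − g) = $14,877.4000 / (0.074 − 0.019) = $270,498.18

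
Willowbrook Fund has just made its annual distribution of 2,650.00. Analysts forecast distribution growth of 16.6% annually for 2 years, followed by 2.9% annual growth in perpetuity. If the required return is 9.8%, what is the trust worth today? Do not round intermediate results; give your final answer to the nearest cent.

D_1 = 3089.90000
D_2 = 3602.82340
Terminal value at year 2: TV = D_2×(1+g_2)/(r−g_2) = 3707.30528/0.069 = 53729.06201
P_0 = D_1/(1+r)^1 + D_2/(1+r)^2 + TV/(1+r)^2
    = 2814.11658 + 2988.39702 + 44566.09468 = 50368.60827

50368.61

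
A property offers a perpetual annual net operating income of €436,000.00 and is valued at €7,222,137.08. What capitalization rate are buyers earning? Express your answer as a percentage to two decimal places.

P = C/r ⇒ r = C/P = €436,000.00/€7,222,137.08 = 0.060370

6.04%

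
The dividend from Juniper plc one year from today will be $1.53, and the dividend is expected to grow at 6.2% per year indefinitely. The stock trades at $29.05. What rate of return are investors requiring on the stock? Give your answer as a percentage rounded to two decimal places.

11.47%

P = D₁/(r − g) ⇒ r = D₁/P + g = $1.5300/$29.05 + 0.062 = 0.052668 + 0.062 = 0.114668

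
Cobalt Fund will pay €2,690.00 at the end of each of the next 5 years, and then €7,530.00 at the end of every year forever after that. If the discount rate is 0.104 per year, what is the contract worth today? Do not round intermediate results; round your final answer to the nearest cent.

€54242.40

PV of 5-year annuity: €2,690.00 × [1 − (1+0.104)^−5] / 0.104 = 10093.86379
Perpetuity value at year 5: €7,530.00 / 0.104 = 72403.84615
PV of perpetuity: 72403.84615 / (1+0.104)^5 = 44148.53227
Total PV = 10093.86379 + 44148.53227 = 54242.39606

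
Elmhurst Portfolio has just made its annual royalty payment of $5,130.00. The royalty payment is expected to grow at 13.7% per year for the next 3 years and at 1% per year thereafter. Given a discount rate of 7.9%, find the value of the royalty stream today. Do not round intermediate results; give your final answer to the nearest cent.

D_1 = 5832.81000
D_2 = 6631.90497
D_3 = 7540.47595
Terminal value at year 3: TV = D_3×(1+g_2)/(r−g_2) = 7615.88071/0.069 = 110375.08276
P_0 = D_1/(1+r)^1 + D_2/(1+r)^2 + D_3/(1+r)^3 + TV/(1+r)^3
    = 5405.75533 + 5696.33347 + 6002.53119 + 87863.13766 = 104967.75764

$104967.76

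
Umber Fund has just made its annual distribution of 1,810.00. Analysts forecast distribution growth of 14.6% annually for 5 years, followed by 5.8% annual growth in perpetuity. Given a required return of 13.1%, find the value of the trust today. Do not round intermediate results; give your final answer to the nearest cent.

37435.43

D_1 = 2074.26000
D_2 = 2377.10196
D_3 = 2724.15885
D_4 = 3121.88604
D_5 = 3577.68140
Terminal value at year 5: TV = D_5×(1+g_2)/(r−g_2) = 3785.18692/0.073 = 51851.87562
P_0 = D_1/(1+r)^1 + D_2/(1+r)^2 + D_3/(1+r)^3 + D_4/(1+r)^4 + D_5/(1+r)^5 + TV/(1+r)^5
    = 1834.00531 + 1858.32898 + 1882.97526 + 1907.94840 + 1933.25276 + 28018.92353 = 37435.43424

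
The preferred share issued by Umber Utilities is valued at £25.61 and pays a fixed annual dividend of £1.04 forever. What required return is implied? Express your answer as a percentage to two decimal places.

P = C/r ⇒ r = C/P = £1.04/£25.61 = 0.040609

4.06%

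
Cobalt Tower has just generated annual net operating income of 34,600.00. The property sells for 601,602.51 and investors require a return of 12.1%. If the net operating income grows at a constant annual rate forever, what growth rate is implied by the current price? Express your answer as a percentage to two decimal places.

6.00%

P = D₀(1+g)/(r−g) ⇒ P(r−g) = D₀(1+g) ⇒ g(P+D₀) = P·r − D₀
g = (P·r − D₀)/(P + D₀) = (601,602.51×0.121 − 34,600.00) / (601,602.51 + 34,600.00) = 0.060034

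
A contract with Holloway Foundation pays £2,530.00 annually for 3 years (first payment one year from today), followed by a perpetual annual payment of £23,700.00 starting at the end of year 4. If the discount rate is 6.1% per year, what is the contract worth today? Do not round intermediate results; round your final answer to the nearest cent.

PV of 3-year annuity: £2,530.00 × [1 − (1+0.061)^−3] / 0.061 = 6750.22753
Perpetuity value at year 3: £23,700.00 / 0.061 = 388524.59016
PV of perpetuity: 388524.59016 / (1+0.061)^3 = 325291.23347
Total PV = 6750.22753 + 325291.23347 = 332041.46100

£332041.46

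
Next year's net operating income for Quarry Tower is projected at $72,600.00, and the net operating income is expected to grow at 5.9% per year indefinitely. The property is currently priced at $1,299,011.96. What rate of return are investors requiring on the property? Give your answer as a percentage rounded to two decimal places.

P = D₁/(r − g) ⇒ r = D₁/P + g = $72,600.0000/$1,299,011.96 + 0.059 = 0.055889 + 0.059 = 0.114889

11.49%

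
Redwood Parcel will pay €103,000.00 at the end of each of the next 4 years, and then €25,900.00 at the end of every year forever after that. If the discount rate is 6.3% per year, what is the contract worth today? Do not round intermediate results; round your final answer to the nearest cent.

€676445.68

PV of 4-year annuity: €103,000.00 × [1 − (1+0.063)^−4] / 0.063 = 354467.70813
Perpetuity value at year 4: €25,900.00 / 0.063 = 411111.11111
PV of perpetuity: 411111.11111 / (1+0.063)^4 = 321977.96897
Total PV = 354467.70813 + 321977.96897 = 676445.67710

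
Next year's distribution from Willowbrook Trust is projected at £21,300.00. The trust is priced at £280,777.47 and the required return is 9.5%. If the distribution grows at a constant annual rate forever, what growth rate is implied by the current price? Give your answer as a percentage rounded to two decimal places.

P = D₁/(r−g) ⇒ g = r − D₁/P = 0.095 − £21,300.00/£280,777.47 = 0.019139

1.91%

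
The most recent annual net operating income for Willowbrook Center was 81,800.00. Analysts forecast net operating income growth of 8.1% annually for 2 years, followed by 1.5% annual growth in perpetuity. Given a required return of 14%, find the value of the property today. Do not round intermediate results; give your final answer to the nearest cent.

D_1 = 88425.80000
D_2 = 95588.28980
Terminal value at year 2: TV = D_2×(1+g_2)/(r−g_2) = 97022.11415/0.125 = 776176.91318
P_0 = D_1/(1+r)^1 + D_2/(1+r)^2 + TV/(1+r)^2
    = 77566.49123 + 73552.08510 + 597242.93104 = 748361.50737

748361.51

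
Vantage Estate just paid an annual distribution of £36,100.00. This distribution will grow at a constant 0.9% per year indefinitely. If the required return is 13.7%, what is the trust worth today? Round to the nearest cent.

D₁ = D₀ × (1 + g) = £36,100.00 × 1.009 = £36,424.9000
Growing perpetuity: P = D₁ / (r − g) = £36,424.9000 / (0.137 − 0.009) = £284,569.53

£284569.53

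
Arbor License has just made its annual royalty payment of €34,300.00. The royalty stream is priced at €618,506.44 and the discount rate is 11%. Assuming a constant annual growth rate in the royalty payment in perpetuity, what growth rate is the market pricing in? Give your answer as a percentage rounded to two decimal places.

P = D₀(1+g)/(r−g) ⇒ P(r−g) = D₀(1+g) ⇒ g(P+D₀) = P·r − D₀
g = (P·r − D₀)/(P + D₀) = (€618,506.44×0.11 − €34,300.00) / (€618,506.44 + €34,300.00) = 0.051678

5.17%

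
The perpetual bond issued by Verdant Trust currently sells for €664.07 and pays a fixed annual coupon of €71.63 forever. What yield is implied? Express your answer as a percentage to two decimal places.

10.79%

P = C/r ⇒ r = C/P = €71.63/€664.07 = 0.107865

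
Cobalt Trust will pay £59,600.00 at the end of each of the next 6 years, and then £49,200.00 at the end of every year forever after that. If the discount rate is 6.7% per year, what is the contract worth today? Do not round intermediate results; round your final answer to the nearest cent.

£784362.83

PV of 6-year annuity: £59,600.00 × [1 − (1+0.067)^−6] / 0.067 = 286736.00338
Perpetuity value at year 6: £49,200.00 / 0.067 = 734328.35821
PV of perpetuity: 734328.35821 / (1+0.067)^6 = 497626.82522
Total PV = 286736.00338 + 497626.82522 = 784362.82860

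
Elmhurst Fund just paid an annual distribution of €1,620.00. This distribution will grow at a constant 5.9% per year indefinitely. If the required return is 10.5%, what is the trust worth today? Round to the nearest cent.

€37295.22

D₁ = D₀ × (1 + g) = €1,620.00 × 1.059 = €1,715.5800
Growing perpetuity: P = D₁ / (r − g) = €1,715.5800 / (0.105 − 0.059) = €37,295.22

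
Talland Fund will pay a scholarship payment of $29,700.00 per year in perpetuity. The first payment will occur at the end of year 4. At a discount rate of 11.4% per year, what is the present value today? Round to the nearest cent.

$188449.95

Value at end of year 3: C / r = $29,700.00 / 0.114 = $260,526.3158
Discount to today: PV = $260,526.3158 / (1 + 0.114)^3 = $260,526.3158 / 1.382470 = $188,449.95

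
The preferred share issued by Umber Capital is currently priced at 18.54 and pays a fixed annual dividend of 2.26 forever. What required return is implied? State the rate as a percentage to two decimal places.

12.19%

P = C/r ⇒ r = C/P = 2.26/18.54 = 0.121899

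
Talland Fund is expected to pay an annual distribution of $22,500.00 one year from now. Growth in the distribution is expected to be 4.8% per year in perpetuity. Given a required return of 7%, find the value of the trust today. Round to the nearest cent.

Growing perpetuity: P = D₁ / (r − g) = $22,500.0000 / (0.07 − 0.048) = $1,022,727.27

$1022727.27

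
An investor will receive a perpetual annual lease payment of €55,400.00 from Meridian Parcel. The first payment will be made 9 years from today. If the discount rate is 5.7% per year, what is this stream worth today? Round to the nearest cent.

€623785.12

Value at end of year 8: C / r = €55,400.00 / 0.057 = €971,929.8246
Discount to today: PV = €971,929.8246 / (1 + 0.057)^8 = €971,929.8246 / 1.558116 = €623,785.12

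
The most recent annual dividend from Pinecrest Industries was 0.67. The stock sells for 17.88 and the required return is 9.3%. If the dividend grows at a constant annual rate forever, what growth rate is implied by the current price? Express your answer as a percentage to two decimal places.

5.35%

P = D₀(1+g)/(r−g) ⇒ P(r−g) = D₀(1+g) ⇒ g(P+D₀) = P·r − D₀
g = (P·r − D₀)/(P + D₀) = (17.88×0.093 − 0.67) / (17.88 + 0.67) = 0.053522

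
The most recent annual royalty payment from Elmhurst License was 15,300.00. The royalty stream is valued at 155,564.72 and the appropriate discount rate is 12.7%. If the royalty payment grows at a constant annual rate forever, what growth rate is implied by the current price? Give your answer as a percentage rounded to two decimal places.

P = D₀(1+g)/(r−g) ⇒ P(r−g) = D₀(1+g) ⇒ g(P+D₀) = P·r − D₀
g = (P·r − D₀)/(P + D₀) = (155,564.72×0.127 − 15,300.00) / (155,564.72 + 15,300.00) = 0.026083

2.61%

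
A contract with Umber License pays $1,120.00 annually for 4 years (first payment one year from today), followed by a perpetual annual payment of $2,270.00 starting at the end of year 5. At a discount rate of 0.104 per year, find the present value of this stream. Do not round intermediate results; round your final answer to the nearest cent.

$18212.92

PV of 4-year annuity: $1,120.00 × [1 − (1+0.104)^−4] / 0.104 = 3519.72517
Perpetuity value at year 4: $2,270.00 / 0.104 = 21826.92308
PV of perpetuity: 21826.92308 / (1+0.104)^4 = 14693.19439
Total PV = 3519.72517 + 14693.19439 = 18212.91956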